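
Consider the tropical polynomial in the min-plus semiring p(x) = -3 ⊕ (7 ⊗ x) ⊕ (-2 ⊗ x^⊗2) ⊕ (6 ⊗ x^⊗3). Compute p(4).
p(4) = -3

A tropical monomial a ⊗ x^⊗i evaluates to a + i · x. Evaluating each term at x = 4:
  Term 0 contributes -3 + 0 · 4 = -3
  Term 1 contributes 7 + 1 · 4 = 11
  Term 2 contributes -2 + 2 · 4 = 6
  Term 3 contributes 6 + 3 · 4 = 18
p(4) = ⊕ of these = min[-3, 11, 6, 18] = -3.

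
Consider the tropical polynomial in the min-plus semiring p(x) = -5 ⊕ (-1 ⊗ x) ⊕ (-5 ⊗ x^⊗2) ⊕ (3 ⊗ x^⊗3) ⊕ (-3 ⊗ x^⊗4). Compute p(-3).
p(-3) = -15

A tropical monomial a ⊗ x^⊗i evaluates to a + i · x. Evaluating each term at x = -3:
  Term 0 contributes -5 + 0 · -3 = -5
  Term 1 contributes -1 + 1 · -3 = -4
  Term 2 contributes -5 + 2 · -3 = -11
  Term 3 contributes 3 + 3 · -3 = -6
  Term 4 contributes -3 + 4 · -3 = -15
p(-3) = ⊕ of these = min[-5, -4, -11, -6, -15] = -15.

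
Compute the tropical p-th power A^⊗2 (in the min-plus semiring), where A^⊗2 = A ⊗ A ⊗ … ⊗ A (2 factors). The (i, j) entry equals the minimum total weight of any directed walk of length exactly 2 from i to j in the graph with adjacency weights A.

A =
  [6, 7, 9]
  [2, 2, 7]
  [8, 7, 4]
A^⊗2 =
  [9, 9, 13]
  [4, 4, 9]
  [9, 9, 8]

Each entry (A^⊗2)_ij equals the minimum over all length-2 walks i = v_0 → v_1 → … → v_2 = j of Σ_t A[v_t][v_{t+1}]. For example, for (i, j) = (0, 2) we minimise over 3 possible intermediate vertex sequences; the minimum is 13, attained along the walk 0 → 2 → 2.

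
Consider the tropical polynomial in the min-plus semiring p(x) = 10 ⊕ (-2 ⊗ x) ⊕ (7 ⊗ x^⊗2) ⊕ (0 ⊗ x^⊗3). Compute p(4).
p(4) = 2

A tropical monomial a ⊗ x^⊗i evaluates to a + i · x. Evaluating each term at x = 4:
  Term 0 contributes 10 + 0 · 4 = 10
  Term 1 contributes -2 + 1 · 4 = 2
  Term 2 contributes 7 + 2 · 4 = 15
  Term 3 contributes 0 + 3 · 4 = 12
p(4) = ⊕ of these = min[10, 2, 15, 12] = 2.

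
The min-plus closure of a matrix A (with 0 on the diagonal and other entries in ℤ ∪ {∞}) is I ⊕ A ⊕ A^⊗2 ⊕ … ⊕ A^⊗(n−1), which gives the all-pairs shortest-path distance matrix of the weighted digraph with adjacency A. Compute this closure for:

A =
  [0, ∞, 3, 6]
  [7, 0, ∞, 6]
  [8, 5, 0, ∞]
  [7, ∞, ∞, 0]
Closure =
  [0, 8, 3, 6]
  [7, 0, 10, 6]
  [8, 5, 0, 11]
  [7, 15, 10, 0]

This is the Floyd-Warshall all-pairs shortest-path computation. For each intermediate vertex k = 0, 1, …, 3, update dist[i][j] ← min(dist[i][j], dist[i][k] + dist[k][j]). The final matrix gives, for each (i, j), the minimum total weight of any directed path from i to j (possibly empty when i = j).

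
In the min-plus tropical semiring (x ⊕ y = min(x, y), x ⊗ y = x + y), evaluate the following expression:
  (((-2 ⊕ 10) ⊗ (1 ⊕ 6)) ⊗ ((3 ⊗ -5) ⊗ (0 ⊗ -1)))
(((-2 ⊕ 10) ⊗ (1 ⊕ 6)) ⊗ ((3 ⊗ -5) ⊗ (0 ⊗ -1))) = -4

Expand innermost to outermost. Recall ⊕ takes the minimum of its arguments and ⊗ takes their sum. Working out the expression (((-2 ⊕ 10) ⊗ (1 ⊕ 6)) ⊗ ((3 ⊗ -5) ⊗ (0 ⊗ -1))) gives -4.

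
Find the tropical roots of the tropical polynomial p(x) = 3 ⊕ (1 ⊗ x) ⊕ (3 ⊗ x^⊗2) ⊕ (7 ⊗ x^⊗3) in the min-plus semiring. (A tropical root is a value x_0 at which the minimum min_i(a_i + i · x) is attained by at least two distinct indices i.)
Roots: {-4, -2, 2}

Each tropical root is a break point of the lower envelope of the lines y = a_i + i · x (there are 4 lines, with slopes 0, 1, ..., 3). Only the lines that attain the minimum somewhere contribute to roots; other lines are dominated. Here the surviving (envelope) indices are i = 3, i = 2, i = 1, i = 0.
Intersections between consecutive envelope lines give the roots: for adjacent envelope indices i < j the intersection is x = (a_i − a_j) / (j − i). Reading off the sorted break points: {-4, -2, 2}.
Verification: at each break x_0, at least two indices attain the minimum of min_i(a_i + i · x_0).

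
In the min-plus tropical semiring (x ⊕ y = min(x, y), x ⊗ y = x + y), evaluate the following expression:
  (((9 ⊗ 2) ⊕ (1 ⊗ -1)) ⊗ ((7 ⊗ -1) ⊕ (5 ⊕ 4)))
(((9 ⊗ 2) ⊕ (1 ⊗ -1)) ⊗ ((7 ⊗ -1) ⊕ (5 ⊕ 4))) = 4

Expand innermost to outermost. Recall ⊕ takes the minimum of its arguments and ⊗ takes their sum. Working out the expression (((9 ⊗ 2) ⊕ (1 ⊗ -1)) ⊗ ((7 ⊗ -1) ⊕ (5 ⊕ 4))) gives 4.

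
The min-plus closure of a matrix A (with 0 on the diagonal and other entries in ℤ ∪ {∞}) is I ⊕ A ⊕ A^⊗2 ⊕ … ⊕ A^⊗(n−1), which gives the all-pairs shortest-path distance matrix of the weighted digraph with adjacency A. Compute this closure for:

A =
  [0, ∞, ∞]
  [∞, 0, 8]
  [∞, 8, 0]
Closure =
  [0, ∞, ∞]
  [∞, 0, 8]
  [∞, 8, 0]

This is the Floyd-Warshall all-pairs shortest-path computation. For each intermediate vertex k = 0, 1, …, 2, update dist[i][j] ← min(dist[i][j], dist[i][k] + dist[k][j]). The final matrix gives, for each (i, j), the minimum total weight of any directed path from i to j (possibly empty when i = j).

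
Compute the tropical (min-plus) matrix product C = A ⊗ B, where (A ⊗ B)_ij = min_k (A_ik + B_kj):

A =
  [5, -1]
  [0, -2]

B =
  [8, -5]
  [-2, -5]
A ⊗ B =
  [-3, -6]
  [-4, -7]

Apply the min-plus product entry-by-entry:
  C[0][0] = min over k of (A[0][0] + B[0][0] = 5 + 8 = 13, A[0][1] + B[1][0] = -1 + -2 = -3) = -3 (attained at k = 1)
  C[0][1] = min over k of (A[0][0] + B[0][1] = 5 + -5 = 0, A[0][1] + B[1][1] = -1 + -5 = -6) = -6 (attained at k = 1)
  C[1][0] = min over k of (A[1][0] + B[0][0] = 0 + 8 = 8, A[1][1] + B[1][0] = -2 + -2 = -4) = -4 (attained at k = 1)
  C[1][1] = min over k of (A[1][0] + B[0][1] = 0 + -5 = -5, A[1][1] + B[1][1] = -2 + -5 = -7) = -7 (attained at k = 1)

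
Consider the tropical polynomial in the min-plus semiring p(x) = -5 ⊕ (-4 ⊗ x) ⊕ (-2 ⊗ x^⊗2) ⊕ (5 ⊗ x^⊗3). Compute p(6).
p(6) = -5

A tropical monomial a ⊗ x^⊗i evaluates to a + i · x. Evaluating each term at x = 6:
  Term 0 contributes -5 + 0 · 6 = -5
  Term 1 contributes -4 + 1 · 6 = 2
  Term 2 contributes -2 + 2 · 6 = 10
  Term 3 contributes 5 + 3 · 6 = 23
p(6) = ⊕ of these = min[-5, 2, 10, 23] = -5.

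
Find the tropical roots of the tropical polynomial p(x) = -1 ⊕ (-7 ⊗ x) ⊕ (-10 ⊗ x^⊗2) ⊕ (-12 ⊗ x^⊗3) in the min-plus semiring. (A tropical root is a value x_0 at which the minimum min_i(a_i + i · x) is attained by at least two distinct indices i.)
Roots: {2, 3, 6}

Each tropical root is a break point of the lower envelope of the lines y = a_i + i · x (there are 4 lines, with slopes 0, 1, ..., 3). Only the lines that attain the minimum somewhere contribute to roots; other lines are dominated. Here the surviving (envelope) indices are i = 3, i = 2, i = 1, i = 0.
Intersections between consecutive envelope lines give the roots: for adjacent envelope indices i < j the intersection is x = (a_i − a_j) / (j − i). Reading off the sorted break points: {2, 3, 6}.
Verification: at each break x_0, at least two indices attain the minimum of min_i(a_i + i · x_0).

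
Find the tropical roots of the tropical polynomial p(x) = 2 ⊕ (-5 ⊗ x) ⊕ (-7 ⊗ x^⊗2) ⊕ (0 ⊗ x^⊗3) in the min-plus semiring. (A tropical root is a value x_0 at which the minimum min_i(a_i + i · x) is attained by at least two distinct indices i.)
Roots: {-7, 2, 7}

Each tropical root is a break point of the lower envelope of the lines y = a_i + i · x (there are 4 lines, with slopes 0, 1, ..., 3). Only the lines that attain the minimum somewhere contribute to roots; other lines are dominated. Here the surviving (envelope) indices are i = 3, i = 2, i = 1, i = 0.
Intersections between consecutive envelope lines give the roots: for adjacent envelope indices i < j the intersection is x = (a_i − a_j) / (j − i). Reading off the sorted break points: {-7, 2, 7}.
Verification: at each break x_0, at least two indices attain the minimum of min_i(a_i + i · x_0).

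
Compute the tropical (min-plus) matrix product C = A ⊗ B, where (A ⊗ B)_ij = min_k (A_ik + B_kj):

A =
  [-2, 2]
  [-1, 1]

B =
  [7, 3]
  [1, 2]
A ⊗ B =
  [3, 1]
  [2, 2]

Apply the min-plus product entry-by-entry:
  C[0][0] = min over k of (A[0][0] + B[0][0] = -2 + 7 = 5, A[0][1] + B[1][0] = 2 + 1 = 3) = 3 (attained at k = 1)
  C[0][1] = min over k of (A[0][0] + B[0][1] = -2 + 3 = 1, A[0][1] + B[1][1] = 2 + 2 = 4) = 1 (attained at k = 0)
  C[1][0] = min over k of (A[1][0] + B[0][0] = -1 + 7 = 6, A[1][1] + B[1][0] = 1 + 1 = 2) = 2 (attained at k = 1)
  C[1][1] = min over k of (A[1][0] + B[0][1] = -1 + 3 = 2, A[1][1] + B[1][1] = 1 + 2 = 3) = 2 (attained at k = 0)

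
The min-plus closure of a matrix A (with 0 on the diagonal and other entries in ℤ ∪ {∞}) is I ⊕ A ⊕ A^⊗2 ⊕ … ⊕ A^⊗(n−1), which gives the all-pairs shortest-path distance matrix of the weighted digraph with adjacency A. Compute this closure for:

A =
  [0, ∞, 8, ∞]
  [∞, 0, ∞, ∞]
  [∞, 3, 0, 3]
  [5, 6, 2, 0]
Closure =
  [0, 11, 8, 11]
  [∞, 0, ∞, ∞]
  [8, 3, 0, 3]
  [5, 5, 2, 0]

This is the Floyd-Warshall all-pairs shortest-path computation. For each intermediate vertex k = 0, 1, …, 3, update dist[i][j] ← min(dist[i][j], dist[i][k] + dist[k][j]). The final matrix gives, for each (i, j), the minimum total weight of any directed path from i to j (possibly empty when i = j).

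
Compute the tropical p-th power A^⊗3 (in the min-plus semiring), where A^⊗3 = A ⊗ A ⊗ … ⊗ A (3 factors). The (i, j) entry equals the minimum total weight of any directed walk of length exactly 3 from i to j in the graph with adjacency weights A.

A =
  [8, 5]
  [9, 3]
A^⊗3 =
  [17, 11]
  [15, 9]

Each entry (A^⊗3)_ij equals the minimum over all length-3 walks i = v_0 → v_1 → … → v_3 = j of Σ_t A[v_t][v_{t+1}]. For example, for (i, j) = (0, 1) we minimise over 4 possible intermediate vertex sequences; the minimum is 11, attained along the walk 0 → 1 → 1 → 1.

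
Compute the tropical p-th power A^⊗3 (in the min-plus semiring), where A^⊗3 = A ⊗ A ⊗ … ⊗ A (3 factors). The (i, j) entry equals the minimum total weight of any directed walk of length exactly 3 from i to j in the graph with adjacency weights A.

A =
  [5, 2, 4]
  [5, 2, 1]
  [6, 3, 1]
A^⊗3 =
  [9, 6, 4]
  [8, 5, 3]
  [8, 5, 3]

Each entry (A^⊗3)_ij equals the minimum over all length-3 walks i = v_0 → v_1 → … → v_3 = j of Σ_t A[v_t][v_{t+1}]. For example, for (i, j) = (0, 2) we minimise over 9 possible intermediate vertex sequences; the minimum is 4, attained along the walk 0 → 1 → 2 → 2.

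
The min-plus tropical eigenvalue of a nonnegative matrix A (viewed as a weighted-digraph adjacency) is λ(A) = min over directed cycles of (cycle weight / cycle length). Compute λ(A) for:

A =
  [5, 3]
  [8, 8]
λ(A) = 5

Enumerate directed cycles and compute their means (weight / length). Sample:
  cycle 0 → 0: weight = 5, length = 1, mean = 5/1 ≈ 5.000
  cycle 1 → 1: weight = 8, length = 1, mean = 8/1 ≈ 8.000
  cycle 0 → 1 → 0: weight = 11, length = 2, mean = 11/2 ≈ 5.500
  cycle 1 → 0 → 1: weight = 11, length = 2, mean = 11/2 ≈ 5.500
Minimum mean = 5.000, attained e.g. along the cycle 0 → 0 with weight 5 and length 1. So λ(A) = 5/1 = 5.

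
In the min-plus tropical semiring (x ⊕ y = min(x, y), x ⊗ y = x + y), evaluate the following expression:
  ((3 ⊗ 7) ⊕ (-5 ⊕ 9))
((3 ⊗ 7) ⊕ (-5 ⊕ 9)) = -5

Expand innermost to outermost. Recall ⊕ takes the minimum of its arguments and ⊗ takes their sum. Working out the expression ((3 ⊗ 7) ⊕ (-5 ⊕ 9)) gives -5.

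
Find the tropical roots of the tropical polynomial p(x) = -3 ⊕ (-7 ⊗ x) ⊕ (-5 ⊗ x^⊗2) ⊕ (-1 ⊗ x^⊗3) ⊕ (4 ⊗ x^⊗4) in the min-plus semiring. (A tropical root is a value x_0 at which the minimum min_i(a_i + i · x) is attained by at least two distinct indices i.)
Roots: {-5, -4, -2, 4}

Each tropical root is a break point of the lower envelope of the lines y = a_i + i · x (there are 5 lines, with slopes 0, 1, ..., 4). Only the lines that attain the minimum somewhere contribute to roots; other lines are dominated. Here the surviving (envelope) indices are i = 4, i = 3, i = 2, i = 1, i = 0.
Intersections between consecutive envelope lines give the roots: for adjacent envelope indices i < j the intersection is x = (a_i − a_j) / (j − i). Reading off the sorted break points: {-5, -4, -2, 4}.
Verification: at each break x_0, at least two indices attain the minimum of min_i(a_i + i · x_0).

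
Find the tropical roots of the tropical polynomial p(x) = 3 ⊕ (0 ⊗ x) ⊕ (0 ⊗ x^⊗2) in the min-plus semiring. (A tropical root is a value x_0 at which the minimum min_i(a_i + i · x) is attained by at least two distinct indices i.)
Roots: {0, 3}

Each tropical root is a break point of the lower envelope of the lines y = a_i + i · x (there are 3 lines, with slopes 0, 1, ..., 2). Only the lines that attain the minimum somewhere contribute to roots; other lines are dominated. Here the surviving (envelope) indices are i = 2, i = 1, i = 0.
Intersections between consecutive envelope lines give the roots: for adjacent envelope indices i < j the intersection is x = (a_i − a_j) / (j − i). Reading off the sorted break points: {0, 3}.
Verification: at each break x_0, at least two indices attain the minimum of min_i(a_i + i · x_0).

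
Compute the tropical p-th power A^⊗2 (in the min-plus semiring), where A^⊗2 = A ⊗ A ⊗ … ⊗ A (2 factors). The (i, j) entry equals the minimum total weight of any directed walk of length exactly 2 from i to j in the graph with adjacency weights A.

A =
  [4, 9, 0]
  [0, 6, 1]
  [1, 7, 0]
A^⊗2 =
  [1, 7, 0]
  [2, 8, 0]
  [1, 7, 0]

Each entry (A^⊗2)_ij equals the minimum over all length-2 walks i = v_0 → v_1 → … → v_2 = j of Σ_t A[v_t][v_{t+1}]. For example, for (i, j) = (0, 2) we minimise over 3 possible intermediate vertex sequences; the minimum is 0, attained along the walk 0 → 2 → 2.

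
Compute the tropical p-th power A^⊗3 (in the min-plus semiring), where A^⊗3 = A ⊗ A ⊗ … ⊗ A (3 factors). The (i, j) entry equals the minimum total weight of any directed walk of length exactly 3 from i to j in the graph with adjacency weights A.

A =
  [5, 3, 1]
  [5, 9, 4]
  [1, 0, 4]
A^⊗3 =
  [6, 5, 3]
  [7, 6, 6]
  [3, 2, 6]

Each entry (A^⊗3)_ij equals the minimum over all length-3 walks i = v_0 → v_1 → … → v_3 = j of Σ_t A[v_t][v_{t+1}]. For example, for (i, j) = (0, 2) we minimise over 9 possible intermediate vertex sequences; the minimum is 3, attained along the walk 0 → 2 → 0 → 2.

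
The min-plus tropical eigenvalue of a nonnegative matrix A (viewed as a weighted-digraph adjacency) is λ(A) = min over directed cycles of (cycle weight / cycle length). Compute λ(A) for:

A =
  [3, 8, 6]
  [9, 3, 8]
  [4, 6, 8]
λ(A) = 3

Enumerate directed cycles and compute their means (weight / length). Sample:
  cycle 0 → 0: weight = 3, length = 1, mean = 3/1 ≈ 3.000
  cycle 1 → 1: weight = 3, length = 1, mean = 3/1 ≈ 3.000
  cycle 2 → 2: weight = 8, length = 1, mean = 8/1 ≈ 8.000
  cycle 0 → 1 → 0: weight = 17, length = 2, mean = 17/2 ≈ 8.500
  cycle 0 → 2 → 0: weight = 10, length = 2, mean = 10/2 ≈ 5.000
  cycle 1 → 0 → 1: weight = 17, length = 2, mean = 17/2 ≈ 8.500
Minimum mean = 3.000, attained e.g. along the cycle 0 → 0 with weight 3 and length 1. So λ(A) = 3/1 = 3.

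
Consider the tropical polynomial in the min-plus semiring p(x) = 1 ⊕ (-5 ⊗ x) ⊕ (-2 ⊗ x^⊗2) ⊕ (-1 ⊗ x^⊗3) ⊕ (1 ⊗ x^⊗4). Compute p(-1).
p(-1) = -6

A tropical monomial a ⊗ x^⊗i evaluates to a + i · x. Evaluating each term at x = -1:
  Term 0 contributes 1 + 0 · -1 = 1
  Term 1 contributes -5 + 1 · -1 = -6
  Term 2 contributes -2 + 2 · -1 = -4
  Term 3 contributes -1 + 3 · -1 = -4
  Term 4 contributes 1 + 4 · -1 = -3
p(-1) = ⊕ of these = min[1, -6, -4, -4, -3] = -6.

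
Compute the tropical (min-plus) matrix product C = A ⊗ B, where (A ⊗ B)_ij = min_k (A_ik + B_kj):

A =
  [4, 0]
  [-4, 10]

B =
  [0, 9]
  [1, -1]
A ⊗ B =
  [1, -1]
  [-4, 5]

Apply the min-plus product entry-by-entry:
  C[0][0] = min over k of (A[0][0] + B[0][0] = 4 + 0 = 4, A[0][1] + B[1][0] = 0 + 1 = 1) = 1 (attained at k = 1)
  C[0][1] = min over k of (A[0][0] + B[0][1] = 4 + 9 = 13, A[0][1] + B[1][1] = 0 + -1 = -1) = -1 (attained at k = 1)
  C[1][0] = min over k of (A[1][0] + B[0][0] = -4 + 0 = -4, A[1][1] + B[1][0] = 10 + 1 = 11) = -4 (attained at k = 0)
  C[1][1] = min over k of (A[1][0] + B[0][1] = -4 + 9 = 5, A[1][1] + B[1][1] = 10 + -1 = 9) = 5 (attained at k = 0)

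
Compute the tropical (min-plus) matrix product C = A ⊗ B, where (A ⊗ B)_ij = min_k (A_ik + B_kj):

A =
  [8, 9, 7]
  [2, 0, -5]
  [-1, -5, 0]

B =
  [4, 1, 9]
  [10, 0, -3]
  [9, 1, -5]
A ⊗ B =
  [12, 8, 2]
  [4, -4, -10]
  [3, -5, -8]

Apply the min-plus product entry-by-entry:
  C[0][0] = min over k of (A[0][0] + B[0][0] = 8 + 4 = 12, A[0][1] + B[1][0] = 9 + 10 = 19, A[0][2] + B[2][0] = 7 + 9 = 16) = 12 (attained at k = 0)
  C[0][1] = min over k of (A[0][0] + B[0][1] = 8 + 1 = 9, A[0][1] + B[1][1] = 9 + 0 = 9, A[0][2] + B[2][1] = 7 + 1 = 8) = 8 (attained at k = 2)
  C[0][2] = min over k of (A[0][0] + B[0][2] = 8 + 9 = 17, A[0][1] + B[1][2] = 9 + -3 = 6, A[0][2] + B[2][2] = 7 + -5 = 2) = 2 (attained at k = 2)
  C[1][0] = min over k of (A[1][0] + B[0][0] = 2 + 4 = 6, A[1][1] + B[1][0] = 0 + 10 = 10, A[1][2] + B[2][0] = -5 + 9 = 4) = 4 (attained at k = 2)
  C[1][1] = min over k of (A[1][0] + B[0][1] = 2 + 1 = 3, A[1][1] + B[1][1] = 0 + 0 = 0, A[1][2] + B[2][1] = -5 + 1 = -4) = -4 (attained at k = 2)
  C[1][2] = min over k of (A[1][0] + B[0][2] = 2 + 9 = 11, A[1][1] + B[1][2] = 0 + -3 = -3, A[1][2] + B[2][2] = -5 + -5 = -10) = -10 (attained at k = 2)
  C[2][0] = min over k of (A[2][0] + B[0][0] = -1 + 4 = 3, A[2][1] + B[1][0] = -5 + 10 = 5, A[2][2] + B[2][0] = 0 + 9 = 9) = 3 (attained at k = 0)
  C[2][1] = min over k of (A[2][0] + B[0][1] = -1 + 1 = 0, A[2][1] + B[1][1] = -5 + 0 = -5, A[2][2] + B[2][1] = 0 + 1 = 1) = -5 (attained at k = 1)
  C[2][2] = min over k of (A[2][0] + B[0][2] = -1 + 9 = 8, A[2][1] + B[1][2] = -5 + -3 = -8, A[2][2] + B[2][2] = 0 + -5 = -5) = -8 (attained at k = 1)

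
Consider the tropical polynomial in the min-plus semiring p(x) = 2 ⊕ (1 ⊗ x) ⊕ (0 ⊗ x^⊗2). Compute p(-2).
p(-2) = -4

A tropical monomial a ⊗ x^⊗i evaluates to a + i · x. Evaluating each term at x = -2:
  Term 0 contributes 2 + 0 · -2 = 2
  Term 1 contributes 1 + 1 · -2 = -1
  Term 2 contributes 0 + 2 · -2 = -4
p(-2) = ⊕ of these = min[2, -1, -4] = -4.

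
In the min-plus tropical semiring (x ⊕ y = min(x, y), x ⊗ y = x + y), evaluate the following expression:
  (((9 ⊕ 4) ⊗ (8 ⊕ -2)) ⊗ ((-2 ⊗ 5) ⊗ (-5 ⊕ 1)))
(((9 ⊕ 4) ⊗ (8 ⊕ -2)) ⊗ ((-2 ⊗ 5) ⊗ (-5 ⊕ 1))) = 0

Expand innermost to outermost. Recall ⊕ takes the minimum of its arguments and ⊗ takes their sum. Working out the expression (((9 ⊕ 4) ⊗ (8 ⊕ -2)) ⊗ ((-2 ⊗ 5) ⊗ (-5 ⊕ 1))) gives 0.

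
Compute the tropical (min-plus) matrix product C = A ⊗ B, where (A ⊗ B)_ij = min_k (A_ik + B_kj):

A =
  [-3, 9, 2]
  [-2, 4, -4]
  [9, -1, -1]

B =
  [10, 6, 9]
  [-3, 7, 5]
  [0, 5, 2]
A ⊗ B =
  [2, 3, 4]
  [-4, 1, -2]
  [-4, 4, 1]

Apply the min-plus product entry-by-entry:
  C[0][0] = min over k of (A[0][0] + B[0][0] = -3 + 10 = 7, A[0][1] + B[1][0] = 9 + -3 = 6, A[0][2] + B[2][0] = 2 + 0 = 2) = 2 (attained at k = 2)
  C[0][1] = min over k of (A[0][0] + B[0][1] = -3 + 6 = 3, A[0][1] + B[1][1] = 9 + 7 = 16, A[0][2] + B[2][1] = 2 + 5 = 7) = 3 (attained at k = 0)
  C[0][2] = min over k of (A[0][0] + B[0][2] = -3 + 9 = 6, A[0][1] + B[1][2] = 9 + 5 = 14, A[0][2] + B[2][2] = 2 + 2 = 4) = 4 (attained at k = 2)
  C[1][0] = min over k of (A[1][0] + B[0][0] = -2 + 10 = 8, A[1][1] + B[1][0] = 4 + -3 = 1, A[1][2] + B[2][0] = -4 + 0 = -4) = -4 (attained at k = 2)
  C[1][1] = min over k of (A[1][0] + B[0][1] = -2 + 6 = 4, A[1][1] + B[1][1] = 4 + 7 = 11, A[1][2] + B[2][1] = -4 + 5 = 1) = 1 (attained at k = 2)
  C[1][2] = min over k of (A[1][0] + B[0][2] = -2 + 9 = 7, A[1][1] + B[1][2] = 4 + 5 = 9, A[1][2] + B[2][2] = -4 + 2 = -2) = -2 (attained at k = 2)
  C[2][0] = min over k of (A[2][0] + B[0][0] = 9 + 10 = 19, A[2][1] + B[1][0] = -1 + -3 = -4, A[2][2] + B[2][0] = -1 + 0 = -1) = -4 (attained at k = 1)
  C[2][1] = min over k of (A[2][0] + B[0][1] = 9 + 6 = 15, A[2][1] + B[1][1] = -1 + 7 = 6, A[2][2] + B[2][1] = -1 + 5 = 4) = 4 (attained at k = 2)
  C[2][2] = min over k of (A[2][0] + B[0][2] = 9 + 9 = 18, A[2][1] + B[1][2] = -1 + 5 = 4, A[2][2] + B[2][2] = -1 + 2 = 1) = 1 (attained at k = 2)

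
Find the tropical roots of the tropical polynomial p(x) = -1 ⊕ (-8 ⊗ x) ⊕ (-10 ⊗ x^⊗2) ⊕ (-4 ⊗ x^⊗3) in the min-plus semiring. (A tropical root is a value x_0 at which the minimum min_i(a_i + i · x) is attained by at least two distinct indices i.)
Roots: {-6, 2, 7}

Each tropical root is a break point of the lower envelope of the lines y = a_i + i · x (there are 4 lines, with slopes 0, 1, ..., 3). Only the lines that attain the minimum somewhere contribute to roots; other lines are dominated. Here the surviving (envelope) indices are i = 3, i = 2, i = 1, i = 0.
Intersections between consecutive envelope lines give the roots: for adjacent envelope indices i < j the intersection is x = (a_i − a_j) / (j − i). Reading off the sorted break points: {-6, 2, 7}.
Verification: at each break x_0, at least two indices attain the minimum of min_i(a_i + i · x_0).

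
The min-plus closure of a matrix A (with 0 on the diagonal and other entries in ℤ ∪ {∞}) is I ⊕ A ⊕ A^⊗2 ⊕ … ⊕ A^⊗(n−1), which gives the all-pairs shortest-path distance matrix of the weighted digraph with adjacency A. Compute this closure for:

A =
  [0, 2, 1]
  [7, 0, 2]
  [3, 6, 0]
Closure =
  [0, 2, 1]
  [5, 0, 2]
  [3, 5, 0]

This is the Floyd-Warshall all-pairs shortest-path computation. For each intermediate vertex k = 0, 1, …, 2, update dist[i][j] ← min(dist[i][j], dist[i][k] + dist[k][j]). The final matrix gives, for each (i, j), the minimum total weight of any directed path from i to j (possibly empty when i = j).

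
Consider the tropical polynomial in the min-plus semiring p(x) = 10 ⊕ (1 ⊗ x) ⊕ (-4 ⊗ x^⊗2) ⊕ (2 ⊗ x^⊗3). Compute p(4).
p(4) = 4

A tropical monomial a ⊗ x^⊗i evaluates to a + i · x. Evaluating each term at x = 4:
  Term 0 contributes 10 + 0 · 4 = 10
  Term 1 contributes 1 + 1 · 4 = 5
  Term 2 contributes -4 + 2 · 4 = 4
  Term 3 contributes 2 + 3 · 4 = 14
p(4) = ⊕ of these = min[10, 5, 4, 14] = 4.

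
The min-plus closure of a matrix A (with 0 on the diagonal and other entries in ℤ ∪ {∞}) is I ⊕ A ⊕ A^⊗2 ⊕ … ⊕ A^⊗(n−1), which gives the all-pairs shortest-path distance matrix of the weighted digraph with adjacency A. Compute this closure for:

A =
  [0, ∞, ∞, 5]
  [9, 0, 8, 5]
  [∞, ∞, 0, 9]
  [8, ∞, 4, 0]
Closure =
  [0, ∞, 9, 5]
  [9, 0, 8, 5]
  [17, ∞, 0, 9]
  [8, ∞, 4, 0]

This is the Floyd-Warshall all-pairs shortest-path computation. For each intermediate vertex k = 0, 1, …, 3, update dist[i][j] ← min(dist[i][j], dist[i][k] + dist[k][j]). The final matrix gives, for each (i, j), the minimum total weight of any directed path from i to j (possibly empty when i = j).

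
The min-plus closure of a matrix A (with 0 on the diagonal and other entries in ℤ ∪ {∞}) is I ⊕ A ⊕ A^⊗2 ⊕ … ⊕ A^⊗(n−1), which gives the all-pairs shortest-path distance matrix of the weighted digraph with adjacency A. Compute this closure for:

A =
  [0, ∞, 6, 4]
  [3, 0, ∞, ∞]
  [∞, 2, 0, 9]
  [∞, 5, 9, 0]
Closure =
  [0, 8, 6, 4]
  [3, 0, 9, 7]
  [5, 2, 0, 9]
  [8, 5, 9, 0]

This is the Floyd-Warshall all-pairs shortest-path computation. For each intermediate vertex k = 0, 1, …, 3, update dist[i][j] ← min(dist[i][j], dist[i][k] + dist[k][j]). The final matrix gives, for each (i, j), the minimum total weight of any directed path from i to j (possibly empty when i = j).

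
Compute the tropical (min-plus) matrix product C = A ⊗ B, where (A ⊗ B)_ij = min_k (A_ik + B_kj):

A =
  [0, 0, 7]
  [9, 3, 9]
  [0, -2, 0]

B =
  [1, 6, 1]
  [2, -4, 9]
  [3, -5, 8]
A ⊗ B =
  [1, -4, 1]
  [5, -1, 10]
  [0, -6, 1]

Apply the min-plus product entry-by-entry:
  C[0][0] = min over k of (A[0][0] + B[0][0] = 0 + 1 = 1, A[0][1] + B[1][0] = 0 + 2 = 2, A[0][2] + B[2][0] = 7 + 3 = 10) = 1 (attained at k = 0)
  C[0][1] = min over k of (A[0][0] + B[0][1] = 0 + 6 = 6, A[0][1] + B[1][1] = 0 + -4 = -4, A[0][2] + B[2][1] = 7 + -5 = 2) = -4 (attained at k = 1)
  C[0][2] = min over k of (A[0][0] + B[0][2] = 0 + 1 = 1, A[0][1] + B[1][2] = 0 + 9 = 9, A[0][2] + B[2][2] = 7 + 8 = 15) = 1 (attained at k = 0)
  C[1][0] = min over k of (A[1][0] + B[0][0] = 9 + 1 = 10, A[1][1] + B[1][0] = 3 + 2 = 5, A[1][2] + B[2][0] = 9 + 3 = 12) = 5 (attained at k = 1)
  C[1][1] = min over k of (A[1][0] + B[0][1] = 9 + 6 = 15, A[1][1] + B[1][1] = 3 + -4 = -1, A[1][2] + B[2][1] = 9 + -5 = 4) = -1 (attained at k = 1)
  C[1][2] = min over k of (A[1][0] + B[0][2] = 9 + 1 = 10, A[1][1] + B[1][2] = 3 + 9 = 12, A[1][2] + B[2][2] = 9 + 8 = 17) = 10 (attained at k = 0)
  C[2][0] = min over k of (A[2][0] + B[0][0] = 0 + 1 = 1, A[2][1] + B[1][0] = -2 + 2 = 0, A[2][2] + B[2][0] = 0 + 3 = 3) = 0 (attained at k = 1)
  C[2][1] = min over k of (A[2][0] + B[0][1] = 0 + 6 = 6, A[2][1] + B[1][1] = -2 + -4 = -6, A[2][2] + B[2][1] = 0 + -5 = -5) = -6 (attained at k = 1)
  C[2][2] = min over k of (A[2][0] + B[0][2] = 0 + 1 = 1, A[2][1] + B[1][2] = -2 + 9 = 7, A[2][2] + B[2][2] = 0 + 8 = 8) = 1 (attained at k = 0)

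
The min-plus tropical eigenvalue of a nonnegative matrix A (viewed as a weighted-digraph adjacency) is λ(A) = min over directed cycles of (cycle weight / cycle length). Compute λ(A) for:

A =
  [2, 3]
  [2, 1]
λ(A) = 1

Enumerate directed cycles and compute their means (weight / length). Sample:
  cycle 0 → 0: weight = 2, length = 1, mean = 2/1 ≈ 2.000
  cycle 1 → 1: weight = 1, length = 1, mean = 1/1 ≈ 1.000
  cycle 0 → 1 → 0: weight = 5, length = 2, mean = 5/2 ≈ 2.500
  cycle 1 → 0 → 1: weight = 5, length = 2, mean = 5/2 ≈ 2.500
Minimum mean = 1.000, attained e.g. along the cycle 1 → 1 with weight 1 and length 1. So λ(A) = 1/1 = 1.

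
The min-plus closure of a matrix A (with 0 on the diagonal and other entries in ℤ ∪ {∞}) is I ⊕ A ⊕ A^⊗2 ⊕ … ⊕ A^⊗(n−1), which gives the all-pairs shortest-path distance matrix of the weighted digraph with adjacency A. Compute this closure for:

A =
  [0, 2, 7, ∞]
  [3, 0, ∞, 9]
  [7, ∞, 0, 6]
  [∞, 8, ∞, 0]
Closure =
  [0, 2, 7, 11]
  [3, 0, 10, 9]
  [7, 9, 0, 6]
  [11, 8, 18, 0]

This is the Floyd-Warshall all-pairs shortest-path computation. For each intermediate vertex k = 0, 1, …, 3, update dist[i][j] ← min(dist[i][j], dist[i][k] + dist[k][j]). The final matrix gives, for each (i, j), the minimum total weight of any directed path from i to j (possibly empty when i = j).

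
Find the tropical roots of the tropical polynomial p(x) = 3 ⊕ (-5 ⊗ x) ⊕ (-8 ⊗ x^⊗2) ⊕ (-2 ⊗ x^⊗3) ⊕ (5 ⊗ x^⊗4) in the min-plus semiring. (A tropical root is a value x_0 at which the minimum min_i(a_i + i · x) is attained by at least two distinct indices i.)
Roots: {-7, -6, 3, 8}

Each tropical root is a break point of the lower envelope of the lines y = a_i + i · x (there are 5 lines, with slopes 0, 1, ..., 4). Only the lines that attain the minimum somewhere contribute to roots; other lines are dominated. Here the surviving (envelope) indices are i = 4, i = 3, i = 2, i = 1, i = 0.
Intersections between consecutive envelope lines give the roots: for adjacent envelope indices i < j the intersection is x = (a_i − a_j) / (j − i). Reading off the sorted break points: {-7, -6, 3, 8}.
Verification: at each break x_0, at least two indices attain the minimum of min_i(a_i + i · x_0).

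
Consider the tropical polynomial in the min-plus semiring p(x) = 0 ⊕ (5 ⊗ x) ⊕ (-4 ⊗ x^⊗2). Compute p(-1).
p(-1) = -6

A tropical monomial a ⊗ x^⊗i evaluates to a + i · x. Evaluating each term at x = -1:
  Term 0 contributes 0 + 0 · -1 = 0
  Term 1 contributes 5 + 1 · -1 = 4
  Term 2 contributes -4 + 2 · -1 = -6
p(-1) = ⊕ of these = min[0, 4, -6] = -6.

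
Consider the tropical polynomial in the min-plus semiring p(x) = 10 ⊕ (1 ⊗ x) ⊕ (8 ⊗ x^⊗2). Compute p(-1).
p(-1) = 0

A tropical monomial a ⊗ x^⊗i evaluates to a + i · x. Evaluating each term at x = -1:
  Term 0 contributes 10 + 0 · -1 = 10
  Term 1 contributes 1 + 1 · -1 = 0
  Term 2 contributes 8 + 2 · -1 = 6
p(-1) = ⊕ of these = min[10, 0, 6] = 0.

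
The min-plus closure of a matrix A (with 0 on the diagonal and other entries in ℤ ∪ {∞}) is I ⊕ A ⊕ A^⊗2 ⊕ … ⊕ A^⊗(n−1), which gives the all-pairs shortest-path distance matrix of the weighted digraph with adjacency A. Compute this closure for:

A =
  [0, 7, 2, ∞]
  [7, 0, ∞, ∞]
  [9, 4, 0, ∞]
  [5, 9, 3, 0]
Closure =
  [0, 6, 2, ∞]
  [7, 0, 9, ∞]
  [9, 4, 0, ∞]
  [5, 7, 3, 0]

This is the Floyd-Warshall all-pairs shortest-path computation. For each intermediate vertex k = 0, 1, …, 3, update dist[i][j] ← min(dist[i][j], dist[i][k] + dist[k][j]). The final matrix gives, for each (i, j), the minimum total weight of any directed path from i to j (possibly empty when i = j).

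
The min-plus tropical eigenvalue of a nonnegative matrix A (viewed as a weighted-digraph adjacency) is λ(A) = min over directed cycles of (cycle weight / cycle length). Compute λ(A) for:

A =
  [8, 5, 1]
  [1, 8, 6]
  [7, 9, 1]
λ(A) = 1

Enumerate directed cycles and compute their means (weight / length). Sample:
  cycle 0 → 0: weight = 8, length = 1, mean = 8/1 ≈ 8.000
  cycle 1 → 1: weight = 8, length = 1, mean = 8/1 ≈ 8.000
  cycle 2 → 2: weight = 1, length = 1, mean = 1/1 ≈ 1.000
  cycle 0 → 1 → 0: weight = 6, length = 2, mean = 6/2 ≈ 3.000
  cycle 0 → 2 → 0: weight = 8, length = 2, mean = 8/2 ≈ 4.000
  cycle 1 → 0 → 1: weight = 6, length = 2, mean = 6/2 ≈ 3.000
Minimum mean = 1.000, attained e.g. along the cycle 2 → 2 with weight 1 and length 1. So λ(A) = 1/1 = 1.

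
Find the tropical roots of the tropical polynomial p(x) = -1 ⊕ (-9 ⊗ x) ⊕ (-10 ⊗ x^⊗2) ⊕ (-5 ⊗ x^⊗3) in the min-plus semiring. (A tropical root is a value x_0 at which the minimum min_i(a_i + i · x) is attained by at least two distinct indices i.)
Roots: {-5, 1, 8}

Each tropical root is a break point of the lower envelope of the lines y = a_i + i · x (there are 4 lines, with slopes 0, 1, ..., 3). Only the lines that attain the minimum somewhere contribute to roots; other lines are dominated. Here the surviving (envelope) indices are i = 3, i = 2, i = 1, i = 0.
Intersections between consecutive envelope lines give the roots: for adjacent envelope indices i < j the intersection is x = (a_i − a_j) / (j − i). Reading off the sorted break points: {-5, 1, 8}.
Verification: at each break x_0, at least two indices attain the minimum of min_i(a_i + i · x_0).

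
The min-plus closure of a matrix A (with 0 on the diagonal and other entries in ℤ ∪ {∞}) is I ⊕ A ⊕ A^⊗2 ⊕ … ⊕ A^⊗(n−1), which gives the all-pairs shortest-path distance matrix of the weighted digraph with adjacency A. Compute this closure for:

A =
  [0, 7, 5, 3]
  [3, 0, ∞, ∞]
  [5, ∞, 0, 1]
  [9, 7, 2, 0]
Closure =
  [0, 7, 5, 3]
  [3, 0, 8, 6]
  [5, 8, 0, 1]
  [7, 7, 2, 0]

This is the Floyd-Warshall all-pairs shortest-path computation. For each intermediate vertex k = 0, 1, …, 3, update dist[i][j] ← min(dist[i][j], dist[i][k] + dist[k][j]). The final matrix gives, for each (i, j), the minimum total weight of any directed path from i to j (possibly empty when i = j).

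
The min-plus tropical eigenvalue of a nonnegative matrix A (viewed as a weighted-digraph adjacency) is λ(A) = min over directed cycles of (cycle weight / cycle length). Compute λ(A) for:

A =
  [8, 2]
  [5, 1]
λ(A) = 1

Enumerate directed cycles and compute their means (weight / length). Sample:
  cycle 0 → 0: weight = 8, length = 1, mean = 8/1 ≈ 8.000
  cycle 1 → 1: weight = 1, length = 1, mean = 1/1 ≈ 1.000
  cycle 0 → 1 → 0: weight = 7, length = 2, mean = 7/2 ≈ 3.500
  cycle 1 → 0 → 1: weight = 7, length = 2, mean = 7/2 ≈ 3.500
Minimum mean = 1.000, attained e.g. along the cycle 1 → 1 with weight 1 and length 1. So λ(A) = 1/1 = 1.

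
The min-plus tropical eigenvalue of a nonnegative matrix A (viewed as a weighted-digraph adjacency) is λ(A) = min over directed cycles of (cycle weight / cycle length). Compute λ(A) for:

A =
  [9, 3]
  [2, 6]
λ(A) = 5/2

Enumerate directed cycles and compute their means (weight / length). Sample:
  cycle 0 → 0: weight = 9, length = 1, mean = 9/1 ≈ 9.000
  cycle 1 → 1: weight = 6, length = 1, mean = 6/1 ≈ 6.000
  cycle 0 → 1 → 0: weight = 5, length = 2, mean = 5/2 ≈ 2.500
  cycle 1 → 0 → 1: weight = 5, length = 2, mean = 5/2 ≈ 2.500
Minimum mean = 2.500, attained e.g. along the cycle 0 → 1 → 0 with weight 5 and length 2. So λ(A) = 5/2 = 5/2.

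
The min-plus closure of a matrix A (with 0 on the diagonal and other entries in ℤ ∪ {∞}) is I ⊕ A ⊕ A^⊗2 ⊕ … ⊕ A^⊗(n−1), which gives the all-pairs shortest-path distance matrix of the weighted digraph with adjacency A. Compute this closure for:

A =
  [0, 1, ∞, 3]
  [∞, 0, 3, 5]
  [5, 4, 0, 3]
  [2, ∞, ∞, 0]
Closure =
  [0, 1, 4, 3]
  [7, 0, 3, 5]
  [5, 4, 0, 3]
  [2, 3, 6, 0]

This is the Floyd-Warshall all-pairs shortest-path computation. For each intermediate vertex k = 0, 1, …, 3, update dist[i][j] ← min(dist[i][j], dist[i][k] + dist[k][j]). The final matrix gives, for each (i, j), the minimum total weight of any directed path from i to j (possibly empty when i = j).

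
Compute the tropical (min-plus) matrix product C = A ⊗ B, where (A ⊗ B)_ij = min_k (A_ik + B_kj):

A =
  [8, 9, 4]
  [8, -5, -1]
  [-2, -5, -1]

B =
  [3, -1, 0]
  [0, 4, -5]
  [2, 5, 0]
A ⊗ B =
  [6, 7, 4]
  [-5, -1, -10]
  [-5, -3, -10]

Apply the min-plus product entry-by-entry:
  C[0][0] = min over k of (A[0][0] + B[0][0] = 8 + 3 = 11, A[0][1] + B[1][0] = 9 + 0 = 9, A[0][2] + B[2][0] = 4 + 2 = 6) = 6 (attained at k = 2)
  C[0][1] = min over k of (A[0][0] + B[0][1] = 8 + -1 = 7, A[0][1] + B[1][1] = 9 + 4 = 13, A[0][2] + B[2][1] = 4 + 5 = 9) = 7 (attained at k = 0)
  C[0][2] = min over k of (A[0][0] + B[0][2] = 8 + 0 = 8, A[0][1] + B[1][2] = 9 + -5 = 4, A[0][2] + B[2][2] = 4 + 0 = 4) = 4 (attained at k = 1)
  C[1][0] = min over k of (A[1][0] + B[0][0] = 8 + 3 = 11, A[1][1] + B[1][0] = -5 + 0 = -5, A[1][2] + B[2][0] = -1 + 2 = 1) = -5 (attained at k = 1)
  C[1][1] = min over k of (A[1][0] + B[0][1] = 8 + -1 = 7, A[1][1] + B[1][1] = -5 + 4 = -1, A[1][2] + B[2][1] = -1 + 5 = 4) = -1 (attained at k = 1)
  C[1][2] = min over k of (A[1][0] + B[0][2] = 8 + 0 = 8, A[1][1] + B[1][2] = -5 + -5 = -10, A[1][2] + B[2][2] = -1 + 0 = -1) = -10 (attained at k = 1)
  C[2][0] = min over k of (A[2][0] + B[0][0] = -2 + 3 = 1, A[2][1] + B[1][0] = -5 + 0 = -5, A[2][2] + B[2][0] = -1 + 2 = 1) = -5 (attained at k = 1)
  C[2][1] = min over k of (A[2][0] + B[0][1] = -2 + -1 = -3, A[2][1] + B[1][1] = -5 + 4 = -1, A[2][2] + B[2][1] = -1 + 5 = 4) = -3 (attained at k = 0)
  C[2][2] = min over k of (A[2][0] + B[0][2] = -2 + 0 = -2, A[2][1] + B[1][2] = -5 + -5 = -10, A[2][2] + B[2][2] = -1 + 0 = -1) = -10 (attained at k = 1)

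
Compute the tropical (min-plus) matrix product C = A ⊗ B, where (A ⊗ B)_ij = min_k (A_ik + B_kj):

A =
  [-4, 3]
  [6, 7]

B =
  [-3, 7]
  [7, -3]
A ⊗ B =
  [-7, 0]
  [3, 4]

Apply the min-plus product entry-by-entry:
  C[0][0] = min over k of (A[0][0] + B[0][0] = -4 + -3 = -7, A[0][1] + B[1][0] = 3 + 7 = 10) = -7 (attained at k = 0)
  C[0][1] = min over k of (A[0][0] + B[0][1] = -4 + 7 = 3, A[0][1] + B[1][1] = 3 + -3 = 0) = 0 (attained at k = 1)
  C[1][0] = min over k of (A[1][0] + B[0][0] = 6 + -3 = 3, A[1][1] + B[1][0] = 7 + 7 = 14) = 3 (attained at k = 0)
  C[1][1] = min over k of (A[1][0] + B[0][1] = 6 + 7 = 13, A[1][1] + B[1][1] = 7 + -3 = 4) = 4 (attained at k = 1)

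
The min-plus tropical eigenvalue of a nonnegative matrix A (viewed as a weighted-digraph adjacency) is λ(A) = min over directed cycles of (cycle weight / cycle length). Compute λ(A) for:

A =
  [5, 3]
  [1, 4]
λ(A) = 2

Enumerate directed cycles and compute their means (weight / length). Sample:
  cycle 0 → 0: weight = 5, length = 1, mean = 5/1 ≈ 5.000
  cycle 1 → 1: weight = 4, length = 1, mean = 4/1 ≈ 4.000
  cycle 0 → 1 → 0: weight = 4, length = 2, mean = 4/2 ≈ 2.000
  cycle 1 → 0 → 1: weight = 4, length = 2, mean = 4/2 ≈ 2.000
Minimum mean = 2.000, attained e.g. along the cycle 0 → 1 → 0 with weight 4 and length 2. So λ(A) = 4/2 = 2.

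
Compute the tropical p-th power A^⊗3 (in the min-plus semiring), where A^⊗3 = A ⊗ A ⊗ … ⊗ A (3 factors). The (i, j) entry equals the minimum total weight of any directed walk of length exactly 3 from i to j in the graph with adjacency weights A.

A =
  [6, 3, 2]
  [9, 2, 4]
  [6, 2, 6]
A^⊗3 =
  [13, 6, 8]
  [12, 6, 8]
  [12, 6, 8]

Each entry (A^⊗3)_ij equals the minimum over all length-3 walks i = v_0 → v_1 → … → v_3 = j of Σ_t A[v_t][v_{t+1}]. For example, for (i, j) = (0, 2) we minimise over 9 possible intermediate vertex sequences; the minimum is 8, attained along the walk 0 → 2 → 1 → 2.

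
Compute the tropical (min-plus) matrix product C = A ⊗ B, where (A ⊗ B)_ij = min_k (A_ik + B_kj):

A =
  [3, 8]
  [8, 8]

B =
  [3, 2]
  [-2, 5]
A ⊗ B =
  [6, 5]
  [6, 10]

Apply the min-plus product entry-by-entry:
  C[0][0] = min over k of (A[0][0] + B[0][0] = 3 + 3 = 6, A[0][1] + B[1][0] = 8 + -2 = 6) = 6 (attained at k = 0)
  C[0][1] = min over k of (A[0][0] + B[0][1] = 3 + 2 = 5, A[0][1] + B[1][1] = 8 + 5 = 13) = 5 (attained at k = 0)
  C[1][0] = min over k of (A[1][0] + B[0][0] = 8 + 3 = 11, A[1][1] + B[1][0] = 8 + -2 = 6) = 6 (attained at k = 1)
  C[1][1] = min over k of (A[1][0] + B[0][1] = 8 + 2 = 10, A[1][1] + B[1][1] = 8 + 5 = 13) = 10 (attained at k = 0)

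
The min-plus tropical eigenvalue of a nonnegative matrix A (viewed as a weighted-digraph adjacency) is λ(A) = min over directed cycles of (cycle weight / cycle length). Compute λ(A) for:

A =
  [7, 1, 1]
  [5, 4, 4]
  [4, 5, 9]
λ(A) = 5/2

Enumerate directed cycles and compute their means (weight / length). Sample:
  cycle 0 → 0: weight = 7, length = 1, mean = 7/1 ≈ 7.000
  cycle 1 → 1: weight = 4, length = 1, mean = 4/1 ≈ 4.000
  cycle 2 → 2: weight = 9, length = 1, mean = 9/1 ≈ 9.000
  cycle 0 → 1 → 0: weight = 6, length = 2, mean = 6/2 ≈ 3.000
  cycle 0 → 2 → 0: weight = 5, length = 2, mean = 5/2 ≈ 2.500
  cycle 1 → 0 → 1: weight = 6, length = 2, mean = 6/2 ≈ 3.000
Minimum mean = 2.500, attained e.g. along the cycle 0 → 2 → 0 with weight 5 and length 2. So λ(A) = 5/2 = 5/2.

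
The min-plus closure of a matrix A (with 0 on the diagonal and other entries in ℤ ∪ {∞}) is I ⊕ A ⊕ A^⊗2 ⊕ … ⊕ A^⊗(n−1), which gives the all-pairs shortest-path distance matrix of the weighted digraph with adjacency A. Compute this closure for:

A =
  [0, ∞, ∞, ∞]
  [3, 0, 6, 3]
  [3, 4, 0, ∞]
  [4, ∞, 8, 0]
Closure =
  [0, ∞, ∞, ∞]
  [3, 0, 6, 3]
  [3, 4, 0, 7]
  [4, 12, 8, 0]

This is the Floyd-Warshall all-pairs shortest-path computation. For each intermediate vertex k = 0, 1, …, 3, update dist[i][j] ← min(dist[i][j], dist[i][k] + dist[k][j]). The final matrix gives, for each (i, j), the minimum total weight of any directed path from i to j (possibly empty when i = j).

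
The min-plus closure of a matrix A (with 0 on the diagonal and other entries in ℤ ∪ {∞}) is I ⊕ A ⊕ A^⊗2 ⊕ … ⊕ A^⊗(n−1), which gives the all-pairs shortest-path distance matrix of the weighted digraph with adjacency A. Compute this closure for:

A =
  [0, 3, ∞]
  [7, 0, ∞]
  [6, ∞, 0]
Closure =
  [0, 3, ∞]
  [7, 0, ∞]
  [6, 9, 0]

This is the Floyd-Warshall all-pairs shortest-path computation. For each intermediate vertex k = 0, 1, …, 2, update dist[i][j] ← min(dist[i][j], dist[i][k] + dist[k][j]). The final matrix gives, for each (i, j), the minimum total weight of any directed path from i to j (possibly empty when i = j).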